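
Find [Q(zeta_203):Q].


The degree equals Euler's totient phi(203).
203 = 7 * 29
phi(203) = 168

168


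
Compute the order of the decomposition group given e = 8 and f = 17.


|D_P| = e * f
= 8 * 17
= 136

136


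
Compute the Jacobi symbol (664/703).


Compute (664/703) via quadratic reciprocity:
  pull out 2: (2/703) = +1  (since 703 mod 8 = 7)
  pull out 2: (2/703) = +1  (since 703 mod 8 = 7)
  pull out 2: (2/703) = +1  (since 703 mod 8 = 7)
  reciprocity: (83/703) -> -(703/83)
  reduce: (39/83)
  reciprocity: (39/83) -> -(83/39)
  reduce: (5/39)
  reciprocity: (5/39) -> +(39/5)
  reduce: (4/5)
  pull out 2: (2/5) = -1  (since 5 mod 8 = 5)
  pull out 2: (2/5) = -1  (since 5 mod 8 = 5)
  (1/5) = 1
Product of signs = 1

1


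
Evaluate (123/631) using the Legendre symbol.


p = 631 is prime, so compute (123/631) with the reciprocity algorithm (Jacobi-symbol steps: pull out 2s via (2/n), flip via reciprocity, reduce):
  reciprocity: (123/631) -> -(631/123)
  reduce: (16/123)
  pull out 2: (2/123) = -1  (since 123 mod 8 = 3)
  pull out 2: (2/123) = -1  (since 123 mod 8 = 3)
  pull out 2: (2/123) = -1  (since 123 mod 8 = 3)
  pull out 2: (2/123) = -1  (since 123 mod 8 = 3)
  (1/123) = 1
Product of signs = -1
(123/631) = -1

-1


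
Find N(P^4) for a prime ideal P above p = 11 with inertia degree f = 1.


N(P^a) = p^(a*f)
= 11^(4*1)
= 11^4
= 14641

14641


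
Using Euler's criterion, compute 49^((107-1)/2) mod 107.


p = 107 is prime and the exponent is (p-1)/2 = 53, so by Euler's criterion 49^53 = (49/107) = +1 or -1 mod 107.
Compute by square-and-multiply:
  53 = 32 + 16 + 4 + 1 (binary 110101)
  Repeated squaring mod 107: 49^1 = 49, 49^2 = 47, 49^4 = 69, 49^8 = 53, 49^16 = 27, 49^32 = 87
  49^53 = 49^32 * 49^16 * 49^4 * 49^1 = 87 * 27 * 69 * 49 mod 107
    87 * 27 = 2349 = 102 mod 107
    102 * 69 = 7038 = 83 mod 107
    83 * 49 = 4067 = 1 mod 107
  49^53 = 1 mod 107
Result 1: 49 is a quadratic residue mod 107.
49^53 mod 107 = 1

1


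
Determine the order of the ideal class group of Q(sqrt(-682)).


K = Q(sqrt(-682)). d mod 4 = 2, so D = disc(K) = 4d = -2728
h(K) equals the number of primitive reduced positive-definite forms (a, b, c) = a*x^2 + b*x*y + c*y^2 with b^2 - 4ac = D,
where reduced means |b| <= a <= c, with b >= 0 whenever |b| = a or a = c, and primitive means gcd(a, b, c) = 1.
Reduced forces 3a^2 <= |D| = 2728, so 1 <= a <= 30; b must have the parity of D, and c = (b^2 - D)/(4a) must be an integer >= a.
Enumerate a = 1..30, b in [-a, a]:
  a=1: (1, 0, 682)  [1]
  a=2: (2, 0, 341)  [1]
  a=3..6: none
  a=7: (7, -4, 98), (7, 4, 98)  [2]
  a=8..10: none
  a=11: (11, 0, 62)  [1]
  a=12..13: none
  a=14: (14, -4, 49), (14, 4, 49)  [2]
  a=15..16: none
  a=17: (17, -14, 43), (17, 14, 43)  [2]
  a=18..21: none
  a=22: (22, 0, 31)  [1]
  a=23: (23, -20, 34), (23, 20, 34)  [2]
  a=24..30: none
Total reduced forms: 1 + 1 + 2 + 1 + 2 + 2 + 1 + 2 = 12
h = 12

12


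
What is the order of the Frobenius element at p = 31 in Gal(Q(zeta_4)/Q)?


The Frobenius at p in Gal(Q(zeta_n)/Q) = (Z/nZ)* is the class of p, so its order is ord_4(31), the smallest k >= 1 with 31^k = 1 mod 4.
n = 4 = 2^2, phi(4) = 2; the order divides phi(n).
Divisors of 2: 1, 2
Repeated squaring mod 4: 31^1 = 3, 31^2 = 1
Test divisors in increasing order:
  k=1: 31^1 = 3 mod 4
  k=2: 31^2 = 1 mod 4  <- first divisor giving 1
Order = 2

2


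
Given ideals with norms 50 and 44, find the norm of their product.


N(IJ) = N(I) * N(J)
= 50 * 44
= 2200

2200


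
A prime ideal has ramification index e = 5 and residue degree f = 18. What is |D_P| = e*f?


|D_P| = e * f
= 5 * 18
= 90

90


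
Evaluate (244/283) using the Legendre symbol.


p = 283 is prime, so compute (244/283) with the reciprocity algorithm (Jacobi-symbol steps: pull out 2s via (2/n), flip via reciprocity, reduce):
  pull out 2: (2/283) = -1  (since 283 mod 8 = 3)
  pull out 2: (2/283) = -1  (since 283 mod 8 = 3)
  reciprocity: (61/283) -> +(283/61)
  reduce: (39/61)
  reciprocity: (39/61) -> +(61/39)
  reduce: (22/39)
  pull out 2: (2/39) = +1  (since 39 mod 8 = 7)
  reciprocity: (11/39) -> -(39/11)
  reduce: (6/11)
  pull out 2: (2/11) = -1  (since 11 mod 8 = 3)
  reciprocity: (3/11) -> -(11/3)
  reduce: (2/3)
  pull out 2: (2/3) = -1  (since 3 mod 8 = 3)
  (1/3) = 1
Product of signs = 1
(244/283) = 1

1


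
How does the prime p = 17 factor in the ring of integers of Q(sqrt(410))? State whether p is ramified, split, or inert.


K = Q(sqrt(410)). Since d mod 4 = 2, disc(K) = 1640.
Check p | disc: 1640 mod 17 = 8.
p does not divide disc. Compute Legendre symbol (d/p):
2^((17-1)/2) mod 17 = 1
(d/p) = 1, so p splits: (p) = P*P' with e=1, f=1, g=2.
Therefore p is split.

split


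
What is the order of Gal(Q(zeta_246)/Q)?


|Gal(Q(zeta_246)/Q)| = phi(246)
= 80

80


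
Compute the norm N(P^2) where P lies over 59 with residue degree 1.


N(P^a) = p^(a*f)
= 59^(2*1)
= 59^2
= 3481

3481


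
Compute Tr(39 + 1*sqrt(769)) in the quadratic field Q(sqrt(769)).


Tr(a + b*sqrt(d)) = (a + b*sqrt(d)) + (a - b*sqrt(d)) = 2a
= 2 * (39)
= 78

78


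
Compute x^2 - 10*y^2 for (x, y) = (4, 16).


x^2 - d*y^2
= 4^2 - 10*16^2
= 16 - 2560
= -2544

-2544


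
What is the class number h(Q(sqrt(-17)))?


K = Q(sqrt(-17)). d mod 4 = 3, so D = disc(K) = 4d = -68
h(K) equals the number of primitive reduced positive-definite forms (a, b, c) = a*x^2 + b*x*y + c*y^2 with b^2 - 4ac = D,
where reduced means |b| <= a <= c, with b >= 0 whenever |b| = a or a = c, and primitive means gcd(a, b, c) = 1.
Reduced forces 3a^2 <= |D| = 68, so 1 <= a <= 4; b must have the parity of D, and c = (b^2 - D)/(4a) must be an integer >= a.
Enumerate a = 1..4, b in [-a, a]:
  a=1: (1, 0, 17)  [1]
  a=2: (2, 2, 9)  [1]
  a=3: (3, -2, 6), (3, 2, 6)  [2]
  a=4: none
Total reduced forms: 1 + 1 + 2 = 4
h = 4

4


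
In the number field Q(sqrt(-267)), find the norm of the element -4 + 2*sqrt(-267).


N(a + b*sqrt(d)) = a^2 - d*b^2
= (-4)^2 - (-267)*(2)^2
= 16 + 1068
= 1084

1084


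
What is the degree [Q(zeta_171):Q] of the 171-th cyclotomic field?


The degree equals Euler's totient phi(171).
171 = 3^2 * 19
phi(171) = 108

108


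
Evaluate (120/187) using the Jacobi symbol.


Compute (120/187) via quadratic reciprocity:
  pull out 2: (2/187) = -1  (since 187 mod 8 = 3)
  pull out 2: (2/187) = -1  (since 187 mod 8 = 3)
  pull out 2: (2/187) = -1  (since 187 mod 8 = 3)
  reciprocity: (15/187) -> -(187/15)
  reduce: (7/15)
  reciprocity: (7/15) -> -(15/7)
  reduce: (1/7)
  (1/7) = 1
Product of signs = -1

-1


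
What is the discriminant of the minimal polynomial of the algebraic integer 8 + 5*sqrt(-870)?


The element 8 + 5*sqrt(-870) has minimal polynomial:
x^2 - 16*x + 21814
Discriminant = (-16)^2 - 4*(21814)
= 256 - 87256
= -87000

-87000


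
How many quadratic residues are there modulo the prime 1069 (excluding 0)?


For prime p, the number of non-zero quadratic residues is (p-1)/2.
= (1069-1)/2
= 534

534


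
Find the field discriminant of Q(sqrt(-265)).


For K = Q(sqrt(d)) with d squarefree: disc(K) = d if d = 1 mod 4, and disc(K) = 4d if d = 2 or 3 mod 4.
Here d = -265, and d mod 4 = 3.
d = 3 mod 4, not 1 (O_K = Z[sqrt(d)]), so disc(K) = 4d = 4 * (-265) = -1060

-1060


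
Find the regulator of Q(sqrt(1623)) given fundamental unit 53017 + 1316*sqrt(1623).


epsilon = 53017 + 1316*sqrt(1623)
= 106034.0000
R = ln(106034.0000)
= 11.5715

11.5715


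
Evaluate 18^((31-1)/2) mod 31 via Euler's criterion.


p = 31 is prime and the exponent is (p-1)/2 = 15, so by Euler's criterion 18^15 = (18/31) = +1 or -1 mod 31.
Compute by square-and-multiply:
  15 = 8 + 4 + 2 + 1 (binary 1111)
  Repeated squaring mod 31: 18^1 = 18, 18^2 = 14, 18^4 = 10, 18^8 = 7
  18^15 = 18^8 * 18^4 * 18^2 * 18^1 = 7 * 10 * 14 * 18 mod 31
    7 * 10 = 70 = 8 mod 31
    8 * 14 = 112 = 19 mod 31
    19 * 18 = 342 = 1 mod 31
  18^15 = 1 mod 31
Result 1: 18 is a quadratic residue mod 31.
18^15 mod 31 = 1

1


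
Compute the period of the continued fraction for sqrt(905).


Run the CF algorithm for sqrt(905).
a_0 = floor(sqrt(905)) = 30; set m_0=0, q_0=1.
Recurrence: m' = q*a - m,  q' = (d - m'^2)/q,  a' = floor((a_0 + m')/q').
  step 1: m=30, q=5, a=12
  step 2: m=30, q=1, a=60
a_2 = 2*a_0 = 60, so the period closes here.
sqrt(905) = [30; 12, 60]
Period length = 2

2


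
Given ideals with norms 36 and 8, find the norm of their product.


N(IJ) = N(I) * N(J)
= 36 * 8
= 288

288


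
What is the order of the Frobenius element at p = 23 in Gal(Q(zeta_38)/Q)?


The Frobenius at p in Gal(Q(zeta_n)/Q) = (Z/nZ)* is the class of p, so its order is ord_38(23), the smallest k >= 1 with 23^k = 1 mod 38.
n = 38 = 2 * 19, phi(38) = 18; the order divides phi(n).
Divisors of 18: 1, 2, 3, 6, 9, 18
Repeated squaring mod 38: 23^1 = 23, 23^2 = 35, 23^4 = 9, 23^8 = 5, 23^16 = 25
Test divisors in increasing order:
  k=1: 23^1 = 23 mod 38
  k=2: 23^2 = 35 mod 38
  k=3: 23^3 = 35 * 23 = 7 mod 38
  k=6: 23^6 = 9 * 35 = 11 mod 38
  k=9: 23^9 = 5 * 23 = 1 mod 38  <- first divisor giving 1
Order = 9

9


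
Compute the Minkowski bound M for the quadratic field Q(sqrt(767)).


d = 767, d mod 4 = 3, so disc(K) = 4d = 3068; |disc(K)| = 3068
Real quadratic field, so n = 2, s = r2 = 0, r1 = 2
M = (n!/n^n) * (4/pi)^s * sqrt(|disc(K)|) = (2!/2^2) * (4/pi)^0 * sqrt(3068)
= 0.5 * 1.000000 * 55.389530
= 27.6948

27.6948


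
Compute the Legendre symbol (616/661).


p = 661 is prime, so compute (616/661) with the reciprocity algorithm (Jacobi-symbol steps: pull out 2s via (2/n), flip via reciprocity, reduce):
  pull out 2: (2/661) = -1  (since 661 mod 8 = 5)
  pull out 2: (2/661) = -1  (since 661 mod 8 = 5)
  pull out 2: (2/661) = -1  (since 661 mod 8 = 5)
  reciprocity: (77/661) -> +(661/77)
  reduce: (45/77)
  reciprocity: (45/77) -> +(77/45)
  reduce: (32/45)
  pull out 2: (2/45) = -1  (since 45 mod 8 = 5)
  pull out 2: (2/45) = -1  (since 45 mod 8 = 5)
  pull out 2: (2/45) = -1  (since 45 mod 8 = 5)
  pull out 2: (2/45) = -1  (since 45 mod 8 = 5)
  pull out 2: (2/45) = -1  (since 45 mod 8 = 5)
  (1/45) = 1
Product of signs = 1
(616/661) = 1

1


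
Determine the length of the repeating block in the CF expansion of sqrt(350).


Run the CF algorithm for sqrt(350).
a_0 = floor(sqrt(350)) = 18; set m_0=0, q_0=1.
Recurrence: m' = q*a - m,  q' = (d - m'^2)/q,  a' = floor((a_0 + m')/q').
  step 1: m=18, q=26, a=1
  step 2: m=8, q=11, a=2
  step 3: m=14, q=14, a=2
  step 4: m=14, q=11, a=2
  step 5: m=8, q=26, a=1
  step 6: m=18, q=1, a=36
a_6 = 2*a_0 = 36, so the period closes here.
sqrt(350) = [18; 1, 2, 2, 2, 1, 36]
Period length = 6

6


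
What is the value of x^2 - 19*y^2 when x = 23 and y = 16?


x^2 - d*y^2
= 23^2 - 19*16^2
= 529 - 4864
= -4335

-4335


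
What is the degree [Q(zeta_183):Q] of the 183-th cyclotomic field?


The degree equals Euler's totient phi(183).
183 = 3 * 61
phi(183) = 120

120


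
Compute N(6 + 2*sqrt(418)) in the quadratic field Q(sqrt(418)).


N(a + b*sqrt(d)) = a^2 - d*b^2
= (6)^2 - (418)*(2)^2
= 36 - 1672
= -1636

-1636


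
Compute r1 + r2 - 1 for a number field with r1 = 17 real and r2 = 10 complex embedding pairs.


By Dirichlet's unit theorem:
rank = r1 + r2 - 1
= 17 + 10 - 1
= 26

26


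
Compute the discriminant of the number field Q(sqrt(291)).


For K = Q(sqrt(d)) with d squarefree: disc(K) = d if d = 1 mod 4, and disc(K) = 4d if d = 2 or 3 mod 4.
Here d = 291, and d mod 4 = 3.
d = 3 mod 4, not 1 (O_K = Z[sqrt(d)]), so disc(K) = 4d = 4 * (291) = 1164

1164


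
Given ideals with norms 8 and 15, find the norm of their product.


N(IJ) = N(I) * N(J)
= 8 * 15
= 120

120


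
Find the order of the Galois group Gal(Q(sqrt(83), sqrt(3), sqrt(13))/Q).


The 3 square roots of distinct primes are multiplicatively independent over Q,
so [K:Q] = 2^3 and Gal(K/Q) is isomorphic to (Z/2Z)^3.
|Gal| = 2^3 = 8

8


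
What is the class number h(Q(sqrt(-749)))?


K = Q(sqrt(-749)). d mod 4 = 3, so D = disc(K) = 4d = -2996
h(K) equals the number of primitive reduced positive-definite forms (a, b, c) = a*x^2 + b*x*y + c*y^2 with b^2 - 4ac = D,
where reduced means |b| <= a <= c, with b >= 0 whenever |b| = a or a = c, and primitive means gcd(a, b, c) = 1.
Reduced forces 3a^2 <= |D| = 2996, so 1 <= a <= 31; b must have the parity of D, and c = (b^2 - D)/(4a) must be an integer >= a.
Enumerate a = 1..31, b in [-a, a]:
  a=1: (1, 0, 749)  [1]
  a=2: (2, 2, 375)  [1]
  a=3: (3, -2, 250), (3, 2, 250)  [2]
  a=4: none
  a=5: (5, -2, 150), (5, 2, 150)  [2]
  a=6: (6, -2, 125), (6, 2, 125)  [2]
  a=7: (7, 0, 107)  [1]
  a=8: none
  a=9: (9, -8, 85), (9, 8, 85)  [2]
  a=10: (10, -2, 75), (10, 2, 75)  [2]
  a=11..13: none
  a=14: (14, 14, 57)  [1]
  a=15: (15, -8, 51), (15, -2, 50), (15, 2, 50), (15, 8, 51)  [4]
  a=16: none
  a=17: (17, -8, 45), (17, 8, 45)  [2]
  a=18: (18, -10, 43), (18, 10, 43)  [2]
  a=19: (19, -14, 42), (19, 14, 42)  [2]
  a=20: none
  a=21: (21, -14, 38), (21, 14, 38)  [2]
  a=22..24: none
  a=25: (25, -2, 30), (25, 2, 30)  [2]
  a=26: none
  a=27: (27, -26, 34), (27, 26, 34)  [2]
  a=28: none
  a=29: (29, -22, 30), (29, 22, 30)  [2]
  a=30..31: none
Total reduced forms: 1 + 1 + 2 + 2 + 2 + 1 + 2 + 2 + 1 + 4 + 2 + 2 + 2 + 2 + 2 + 2 + 2 = 32
h = 32

32


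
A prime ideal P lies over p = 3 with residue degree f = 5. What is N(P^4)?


N(P^a) = p^(a*f)
= 3^(4*5)
= 3^20
= 3486784401

3486784401


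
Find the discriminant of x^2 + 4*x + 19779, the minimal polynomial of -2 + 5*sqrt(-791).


The element -2 + 5*sqrt(-791) has minimal polynomial:
x^2 + 4*x + 19779
Discriminant = (4)^2 - 4*(19779)
= 16 - 79116
= -79100

-79100


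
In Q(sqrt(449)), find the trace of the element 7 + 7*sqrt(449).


Tr(a + b*sqrt(d)) = (a + b*sqrt(d)) + (a - b*sqrt(d)) = 2a
= 2 * (7)
= 14

14


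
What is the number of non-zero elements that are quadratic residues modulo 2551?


For prime p, the number of non-zero quadratic residues is (p-1)/2.
= (2551-1)/2
= 1275

1275


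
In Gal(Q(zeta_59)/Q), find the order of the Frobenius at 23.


The Frobenius at p in Gal(Q(zeta_n)/Q) = (Z/nZ)* is the class of p, so its order is ord_59(23), the smallest k >= 1 with 23^k = 1 mod 59.
n = 59 = 59, phi(59) = 58; the order divides phi(n).
Divisors of 58: 1, 2, 29, 58
Repeated squaring mod 59: 23^1 = 23, 23^2 = 57, 23^4 = 4, 23^8 = 16, 23^16 = 20, 23^32 = 46
Test divisors in increasing order:
  k=1: 23^1 = 23 mod 59
  k=2: 23^2 = 57 mod 59
  k=29: 23^29 = 20 * 16 * 4 * 23 = 58 mod 59
  k=58: 23^58 = 46 * 20 * 16 * 57 = 1 mod 59  <- first divisor giving 1
Order = 58

58


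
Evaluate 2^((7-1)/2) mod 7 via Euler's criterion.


p = 7 is prime and the exponent is (p-1)/2 = 3, so by Euler's criterion 2^3 = (2/7) = +1 or -1 mod 7.
Compute by square-and-multiply:
  3 = 2 + 1 (binary 11)
  Repeated squaring mod 7: 2^1 = 2, 2^2 = 4
  2^3 = 2^2 * 2^1 = 4 * 2 mod 7
    4 * 2 = 8 = 1 mod 7
  2^3 = 1 mod 7
Result 1: 2 is a quadratic residue mod 7.
2^3 mod 7 = 1

1


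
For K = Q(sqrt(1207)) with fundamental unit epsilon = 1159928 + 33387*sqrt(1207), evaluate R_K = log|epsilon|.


epsilon = 1159928 + 33387*sqrt(1207)
= 2.3199e+06
R = ln(2.3199e+06)
= 14.6570

14.6570


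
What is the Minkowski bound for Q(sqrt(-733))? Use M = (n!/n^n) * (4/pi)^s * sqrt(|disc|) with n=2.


d = -733, d mod 4 = 3, so disc(K) = 4d = -2932; |disc(K)| = 2932
Imaginary quadratic field, so n = 2, s = r2 = 1, r1 = 0
M = (n!/n^n) * (4/pi)^s * sqrt(|disc(K)|) = (2!/2^2) * (4/pi)^1 * sqrt(2932)
= 0.5 * 1.273240 * 54.147945
= 34.4717

34.4717


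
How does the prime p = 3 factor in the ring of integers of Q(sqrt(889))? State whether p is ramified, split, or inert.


K = Q(sqrt(889)). Since d mod 4 = 1, disc(K) = 889.
Check p | disc: 889 mod 3 = 1.
p does not divide disc. Compute Legendre symbol (d/p):
1^((3-1)/2) mod 3 = 1
(d/p) = 1, so p splits: (p) = P*P' with e=1, f=1, g=2.
Therefore p is split.

split


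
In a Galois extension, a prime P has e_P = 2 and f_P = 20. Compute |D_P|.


|D_P| = e * f
= 2 * 20
= 40

40


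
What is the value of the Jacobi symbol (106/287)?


Compute (106/287) via quadratic reciprocity:
  pull out 2: (2/287) = +1  (since 287 mod 8 = 7)
  reciprocity: (53/287) -> +(287/53)
  reduce: (22/53)
  pull out 2: (2/53) = -1  (since 53 mod 8 = 5)
  reciprocity: (11/53) -> +(53/11)
  reduce: (9/11)
  reciprocity: (9/11) -> +(11/9)
  reduce: (2/9)
  pull out 2: (2/9) = +1  (since 9 mod 8 = 1)
  (1/9) = 1
Product of signs = -1

-1


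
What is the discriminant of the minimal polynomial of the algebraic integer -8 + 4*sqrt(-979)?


The element -8 + 4*sqrt(-979) has minimal polynomial:
x^2 + 16*x + 15728
Discriminant = (16)^2 - 4*(15728)
= 256 - 62912
= -62656

-62656


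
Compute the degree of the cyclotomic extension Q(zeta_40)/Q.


The degree equals Euler's totient phi(40).
40 = 2^3 * 5
phi(40) = 16

16


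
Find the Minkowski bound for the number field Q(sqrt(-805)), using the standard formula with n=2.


d = -805, d mod 4 = 3, so disc(K) = 4d = -3220; |disc(K)| = 3220
Imaginary quadratic field, so n = 2, s = r2 = 1, r1 = 0
M = (n!/n^n) * (4/pi)^s * sqrt(|disc(K)|) = (2!/2^2) * (4/pi)^1 * sqrt(3220)
= 0.5 * 1.273240 * 56.745044
= 36.1250

36.1250


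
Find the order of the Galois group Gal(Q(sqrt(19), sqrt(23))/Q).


The 2 square roots of distinct primes are multiplicatively independent over Q,
so [K:Q] = 2^2 and Gal(K/Q) is isomorphic to (Z/2Z)^2.
|Gal| = 2^2 = 4

4


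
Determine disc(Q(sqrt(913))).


For K = Q(sqrt(d)) with d squarefree: disc(K) = d if d = 1 mod 4, and disc(K) = 4d if d = 2 or 3 mod 4.
Here d = 913, and d mod 4 = 1.
d = 1 mod 4 (O_K = Z[(1+sqrt(d))/2]), so disc(K) = d = 913

913


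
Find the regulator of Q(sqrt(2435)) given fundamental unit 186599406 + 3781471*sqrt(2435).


epsilon = 186599406 + 3781471*sqrt(2435)
= 3.7320e+08
R = ln(3.7320e+08)
= 19.7376

19.7376


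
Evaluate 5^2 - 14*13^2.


x^2 - d*y^2
= 5^2 - 14*13^2
= 25 - 2366
= -2341

-2341


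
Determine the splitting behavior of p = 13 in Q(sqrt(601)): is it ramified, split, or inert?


K = Q(sqrt(601)). Since d mod 4 = 1, disc(K) = 601.
Check p | disc: 601 mod 13 = 3.
p does not divide disc. Compute Legendre symbol (d/p):
3^((13-1)/2) mod 13 = 1
(d/p) = 1, so p splits: (p) = P*P' with e=1, f=1, g=2.
Therefore p is split.

split


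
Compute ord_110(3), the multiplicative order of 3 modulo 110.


We want ord_110(3), the smallest k >= 1 with 3^k = 1 mod 110.
n = 110 = 2 * 5 * 11, phi(110) = 40; the order divides phi(n).
Divisors of 40: 1, 2, 4, 5, 8, 10, 20, 40
Repeated squaring mod 110: 3^1 = 3, 3^2 = 9, 3^4 = 81, 3^8 = 71, 3^16 = 91, 3^32 = 31
Test divisors in increasing order:
  k=1: 3^1 = 3 mod 110
  k=2: 3^2 = 9 mod 110
  k=4: 3^4 = 81 mod 110
  k=5: 3^5 = 81 * 3 = 23 mod 110
  k=8: 3^8 = 71 mod 110
  k=10: 3^10 = 71 * 9 = 89 mod 110
  k=20: 3^20 = 91 * 81 = 1 mod 110  <- first divisor giving 1
Order = 20

20


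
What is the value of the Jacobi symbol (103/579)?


Compute (103/579) via quadratic reciprocity:
  reciprocity: (103/579) -> -(579/103)
  reduce: (64/103)
  pull out 2: (2/103) = +1  (since 103 mod 8 = 7)
  pull out 2: (2/103) = +1  (since 103 mod 8 = 7)
  pull out 2: (2/103) = +1  (since 103 mod 8 = 7)
  pull out 2: (2/103) = +1  (since 103 mod 8 = 7)
  pull out 2: (2/103) = +1  (since 103 mod 8 = 7)
  pull out 2: (2/103) = +1  (since 103 mod 8 = 7)
  (1/103) = 1
Product of signs = -1

-1


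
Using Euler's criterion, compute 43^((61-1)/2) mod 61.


p = 61 is prime and the exponent is (p-1)/2 = 30, so by Euler's criterion 43^30 = (43/61) = +1 or -1 mod 61.
Compute by square-and-multiply:
  30 = 16 + 8 + 4 + 2 (binary 11110)
  Repeated squaring mod 61: 43^1 = 43, 43^2 = 19, 43^4 = 56, 43^8 = 25, 43^16 = 15
  43^30 = 43^16 * 43^8 * 43^4 * 43^2 = 15 * 25 * 56 * 19 mod 61
    15 * 25 = 375 = 9 mod 61
    9 * 56 = 504 = 16 mod 61
    16 * 19 = 304 = 60 mod 61
  43^30 = 60 mod 61
Result 60 = p - 1 = -1 mod 61: 43 is a quadratic non-residue mod 61. As a residue in [0, p-1] the value is 60.
43^30 mod 61 = 60

60


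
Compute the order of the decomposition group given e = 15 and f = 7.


|D_P| = e * f
= 15 * 7
= 105

105


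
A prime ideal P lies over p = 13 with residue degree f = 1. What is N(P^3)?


N(P^a) = p^(a*f)
= 13^(3*1)
= 13^3
= 2197

2197


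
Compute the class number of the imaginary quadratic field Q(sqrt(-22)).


K = Q(sqrt(-22)). d mod 4 = 2, so D = disc(K) = 4d = -88
h(K) equals the number of primitive reduced positive-definite forms (a, b, c) = a*x^2 + b*x*y + c*y^2 with b^2 - 4ac = D,
where reduced means |b| <= a <= c, with b >= 0 whenever |b| = a or a = c, and primitive means gcd(a, b, c) = 1.
Reduced forces 3a^2 <= |D| = 88, so 1 <= a <= 5; b must have the parity of D, and c = (b^2 - D)/(4a) must be an integer >= a.
Enumerate a = 1..5, b in [-a, a]:
  a=1: (1, 0, 22)  [1]
  a=2: (2, 0, 11)  [1]
  a=3..5: none
Total reduced forms: 1 + 1 = 2
h = 2

2


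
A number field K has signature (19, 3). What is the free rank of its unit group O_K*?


By Dirichlet's unit theorem:
rank = r1 + r2 - 1
= 19 + 3 - 1
= 21

21


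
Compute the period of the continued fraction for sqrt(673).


Run the CF algorithm for sqrt(673).
a_0 = floor(sqrt(673)) = 25; set m_0=0, q_0=1.
Recurrence: m' = q*a - m,  q' = (d - m'^2)/q,  a' = floor((a_0 + m')/q').
  step 1: m=25, q=48, a=1
  step 2: m=23, q=3, a=16
  step 3: m=25, q=16, a=3
  step 4: m=23, q=9, a=5
  step 5: m=22, q=21, a=2
  step 6: m=20, q=13, a=3
  step 7: m=19, q=24, a=1
  step 8: m=5, q=27, a=1
  step 9: m=22, q=7, a=6
  step 10: m=20, q=39, a=1
  step 11: m=19, q=8, a=5
  step 12: m=21, q=29, a=1
  step 13: m=8, q=21, a=1
  step 14: m=13, q=24, a=1
  step 15: m=11, q=23, a=1
  step 16: m=12, q=23, a=1
  step 17: m=11, q=24, a=1
  step 18: m=13, q=21, a=1
  step 19: m=8, q=29, a=1
  step 20: m=21, q=8, a=5
  step 21: m=19, q=39, a=1
  step 22: m=20, q=7, a=6
  step 23: m=22, q=27, a=1
  step 24: m=5, q=24, a=1
  step 25: m=19, q=13, a=3
  step 26: m=20, q=21, a=2
  step 27: m=22, q=9, a=5
  step 28: m=23, q=16, a=3
  step 29: m=25, q=3, a=16
  step 30: m=23, q=48, a=1
  step 31: m=25, q=1, a=50
a_31 = 2*a_0 = 50, so the period closes here.
sqrt(673) = [25; 1, 16, 3, 5, 2, 3, 1, 1, 6, 1, 5, 1, 1, 1, 1, 1, 1, 1, 1, 5, 1, 6, 1, 1, 3, 2, 5, 3, 16, 1, 50]
Period length = 31

31


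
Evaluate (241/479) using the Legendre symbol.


p = 479 is prime, so compute (241/479) with the reciprocity algorithm (Jacobi-symbol steps: pull out 2s via (2/n), flip via reciprocity, reduce):
  reciprocity: (241/479) -> +(479/241)
  reduce: (238/241)
  pull out 2: (2/241) = +1  (since 241 mod 8 = 1)
  reciprocity: (119/241) -> +(241/119)
  reduce: (3/119)
  reciprocity: (3/119) -> -(119/3)
  reduce: (2/3)
  pull out 2: (2/3) = -1  (since 3 mod 8 = 3)
  (1/3) = 1
Product of signs = 1
(241/479) = 1

1


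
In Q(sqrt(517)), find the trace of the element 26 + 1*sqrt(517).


Tr(a + b*sqrt(d)) = (a + b*sqrt(d)) + (a - b*sqrt(d)) = 2a
= 2 * (26)
= 52

52


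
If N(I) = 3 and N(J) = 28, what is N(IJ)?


N(IJ) = N(I) * N(J)
= 3 * 28
= 84

84


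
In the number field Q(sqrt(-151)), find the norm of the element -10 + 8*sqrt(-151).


N(a + b*sqrt(d)) = a^2 - d*b^2
= (-10)^2 - (-151)*(8)^2
= 100 + 9664
= 9764

9764


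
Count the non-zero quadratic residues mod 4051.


For prime p, the number of non-zero quadratic residues is (p-1)/2.
= (4051-1)/2
= 2025

2025


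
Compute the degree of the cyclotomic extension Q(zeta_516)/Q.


The degree equals Euler's totient phi(516).
516 = 2^2 * 3 * 43
phi(516) = 168

168


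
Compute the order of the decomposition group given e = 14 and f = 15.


|D_P| = e * f
= 14 * 15
= 210

210


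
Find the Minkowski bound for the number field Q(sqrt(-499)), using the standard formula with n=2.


d = -499, d mod 4 = 1, so disc(K) = d = -499; |disc(K)| = 499
Imaginary quadratic field, so n = 2, s = r2 = 1, r1 = 0
M = (n!/n^n) * (4/pi)^s * sqrt(|disc(K)|) = (2!/2^2) * (4/pi)^1 * sqrt(499)
= 0.5 * 1.273240 * 22.338308
= 14.2210

14.2210


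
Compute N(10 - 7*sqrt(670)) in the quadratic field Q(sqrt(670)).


N(a + b*sqrt(d)) = a^2 - d*b^2
= (10)^2 - (670)*(-7)^2
= 100 - 32830
= -32730

-32730


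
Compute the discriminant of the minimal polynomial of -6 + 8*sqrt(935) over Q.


The element -6 + 8*sqrt(935) has minimal polynomial:
x^2 + 12*x - 59804
Discriminant = (12)^2 - 4*(-59804)
= 144 + 239216
= 239360

239360


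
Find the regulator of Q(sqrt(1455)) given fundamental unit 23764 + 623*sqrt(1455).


epsilon = 23764 + 623*sqrt(1455)
= 47528.0000
R = ln(47528.0000)
= 10.7691

10.7691


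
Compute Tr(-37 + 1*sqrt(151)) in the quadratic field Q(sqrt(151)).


Tr(a + b*sqrt(d)) = (a + b*sqrt(d)) + (a - b*sqrt(d)) = 2a
= 2 * (-37)
= -74

-74


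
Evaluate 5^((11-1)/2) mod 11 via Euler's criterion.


p = 11 is prime and the exponent is (p-1)/2 = 5, so by Euler's criterion 5^5 = (5/11) = +1 or -1 mod 11.
Compute by square-and-multiply:
  5 = 4 + 1 (binary 101)
  Repeated squaring mod 11: 5^1 = 5, 5^2 = 3, 5^4 = 9
  5^5 = 5^4 * 5^1 = 9 * 5 mod 11
    9 * 5 = 45 = 1 mod 11
  5^5 = 1 mod 11
Result 1: 5 is a quadratic residue mod 11.
5^5 mod 11 = 1

1


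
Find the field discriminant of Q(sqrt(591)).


For K = Q(sqrt(d)) with d squarefree: disc(K) = d if d = 1 mod 4, and disc(K) = 4d if d = 2 or 3 mod 4.
Here d = 591, and d mod 4 = 3.
d = 3 mod 4, not 1 (O_K = Z[sqrt(d)]), so disc(K) = 4d = 4 * (591) = 2364

2364


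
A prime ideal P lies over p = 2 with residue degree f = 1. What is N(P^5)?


N(P^a) = p^(a*f)
= 2^(5*1)
= 2^5
= 32

32


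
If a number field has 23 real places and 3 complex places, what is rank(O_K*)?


By Dirichlet's unit theorem:
rank = r1 + r2 - 1
= 23 + 3 - 1
= 25

25


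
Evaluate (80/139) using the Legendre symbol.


p = 139 is prime, so compute (80/139) with the reciprocity algorithm (Jacobi-symbol steps: pull out 2s via (2/n), flip via reciprocity, reduce):
  pull out 2: (2/139) = -1  (since 139 mod 8 = 3)
  pull out 2: (2/139) = -1  (since 139 mod 8 = 3)
  pull out 2: (2/139) = -1  (since 139 mod 8 = 3)
  pull out 2: (2/139) = -1  (since 139 mod 8 = 3)
  reciprocity: (5/139) -> +(139/5)
  reduce: (4/5)
  pull out 2: (2/5) = -1  (since 5 mod 8 = 5)
  pull out 2: (2/5) = -1  (since 5 mod 8 = 5)
  (1/5) = 1
Product of signs = 1
(80/139) = 1

1


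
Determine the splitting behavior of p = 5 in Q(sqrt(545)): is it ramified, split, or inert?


K = Q(sqrt(545)). Since d mod 4 = 1, disc(K) = 545.
Check p | disc: 545 mod 5 = 0.
p divides disc, so p ramifies: (p) = P^2 with e=2, f=1, g=1.
Therefore p is ramified.

ramified


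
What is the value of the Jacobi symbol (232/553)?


Compute (232/553) via quadratic reciprocity:
  pull out 2: (2/553) = +1  (since 553 mod 8 = 1)
  pull out 2: (2/553) = +1  (since 553 mod 8 = 1)
  pull out 2: (2/553) = +1  (since 553 mod 8 = 1)
  reciprocity: (29/553) -> +(553/29)
  reduce: (2/29)
  pull out 2: (2/29) = -1  (since 29 mod 8 = 5)
  (1/29) = 1
Product of signs = -1

-1


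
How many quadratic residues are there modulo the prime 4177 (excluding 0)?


For prime p, the number of non-zero quadratic residues is (p-1)/2.
= (4177-1)/2
= 2088

2088


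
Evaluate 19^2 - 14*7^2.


x^2 - d*y^2
= 19^2 - 14*7^2
= 361 - 686
= -325

-325


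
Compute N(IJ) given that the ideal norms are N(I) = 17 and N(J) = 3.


N(IJ) = N(I) * N(J)
= 17 * 3
= 51

51


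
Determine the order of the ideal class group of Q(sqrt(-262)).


K = Q(sqrt(-262)). d mod 4 = 2, so D = disc(K) = 4d = -1048
h(K) equals the number of primitive reduced positive-definite forms (a, b, c) = a*x^2 + b*x*y + c*y^2 with b^2 - 4ac = D,
where reduced means |b| <= a <= c, with b >= 0 whenever |b| = a or a = c, and primitive means gcd(a, b, c) = 1.
Reduced forces 3a^2 <= |D| = 1048, so 1 <= a <= 18; b must have the parity of D, and c = (b^2 - D)/(4a) must be an integer >= a.
Enumerate a = 1..18, b in [-a, a]:
  a=1: (1, 0, 262)  [1]
  a=2: (2, 0, 131)  [1]
  a=3..6: none
  a=7: (7, -4, 38), (7, 4, 38)  [2]
  a=8..13: none
  a=14: (14, -4, 19), (14, 4, 19)  [2]
  a=15..18: none
Total reduced forms: 1 + 1 + 2 + 2 = 6
h = 6

6


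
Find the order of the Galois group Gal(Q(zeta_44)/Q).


|Gal(Q(zeta_44)/Q)| = phi(44)
= 20

20


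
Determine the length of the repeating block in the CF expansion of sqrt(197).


Run the CF algorithm for sqrt(197).
a_0 = floor(sqrt(197)) = 14; set m_0=0, q_0=1.
Recurrence: m' = q*a - m,  q' = (d - m'^2)/q,  a' = floor((a_0 + m')/q').
  step 1: m=14, q=1, a=28
a_1 = 2*a_0 = 28, so the period closes here.
sqrt(197) = [14; 28]
Period length = 1

1


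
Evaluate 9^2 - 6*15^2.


x^2 - d*y^2
= 9^2 - 6*15^2
= 81 - 1350
= -1269

-1269


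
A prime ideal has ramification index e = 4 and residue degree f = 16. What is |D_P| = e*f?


|D_P| = e * f
= 4 * 16
= 64

64


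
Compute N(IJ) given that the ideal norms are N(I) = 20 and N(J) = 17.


N(IJ) = N(I) * N(J)
= 20 * 17
= 340

340


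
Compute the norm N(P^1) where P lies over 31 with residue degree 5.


N(P^a) = p^(a*f)
= 31^(1*5)
= 31^5
= 28629151

28629151


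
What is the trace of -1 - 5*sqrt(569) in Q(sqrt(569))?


Tr(a + b*sqrt(d)) = (a + b*sqrt(d)) + (a - b*sqrt(d)) = 2a
= 2 * (-1)
= -2

-2


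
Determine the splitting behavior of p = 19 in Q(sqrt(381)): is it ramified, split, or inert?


K = Q(sqrt(381)). Since d mod 4 = 1, disc(K) = 381.
Check p | disc: 381 mod 19 = 1.
p does not divide disc. Compute Legendre symbol (d/p):
1^((19-1)/2) mod 19 = 1
(d/p) = 1, so p splits: (p) = P*P' with e=1, f=1, g=2.
Therefore p is split.

split


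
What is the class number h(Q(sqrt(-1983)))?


K = Q(sqrt(-1983)). d mod 4 = 1, so D = disc(K) = d = -1983
h(K) equals the number of primitive reduced positive-definite forms (a, b, c) = a*x^2 + b*x*y + c*y^2 with b^2 - 4ac = D,
where reduced means |b| <= a <= c, with b >= 0 whenever |b| = a or a = c, and primitive means gcd(a, b, c) = 1.
Reduced forces 3a^2 <= |D| = 1983, so 1 <= a <= 25; b must have the parity of D, and c = (b^2 - D)/(4a) must be an integer >= a.
Enumerate a = 1..25, b in [-a, a]:
  a=1: (1, 1, 496)  [1]
  a=2: (2, -1, 248), (2, 1, 248)  [2]
  a=3: (3, 3, 166)  [1]
  a=4: (4, -1, 124), (4, 1, 124)  [2]
  a=5: none
  a=6: (6, -3, 83), (6, 3, 83)  [2]
  a=7: none
  a=8: (8, -1, 62), (8, 1, 62)  [2]
  a=9..11: none
  a=12: (12, -9, 43), (12, 9, 43)  [2]
  a=13..15: none
  a=16: (16, -1, 31), (16, 1, 31)  [2]
  a=17..22: none
  a=23: (23, -15, 24), (23, 15, 24)  [2]
  a=24..25: none
Total reduced forms: 1 + 2 + 1 + 2 + 2 + 2 + 2 + 2 + 2 = 16
h = 16

16


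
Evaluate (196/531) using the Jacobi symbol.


Compute (196/531) via quadratic reciprocity:
  pull out 2: (2/531) = -1  (since 531 mod 8 = 3)
  pull out 2: (2/531) = -1  (since 531 mod 8 = 3)
  reciprocity: (49/531) -> +(531/49)
  reduce: (41/49)
  reciprocity: (41/49) -> +(49/41)
  reduce: (8/41)
  pull out 2: (2/41) = +1  (since 41 mod 8 = 1)
  pull out 2: (2/41) = +1  (since 41 mod 8 = 1)
  pull out 2: (2/41) = +1  (since 41 mod 8 = 1)
  (1/41) = 1
Product of signs = 1

1


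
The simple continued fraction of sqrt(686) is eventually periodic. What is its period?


Run the CF algorithm for sqrt(686).
a_0 = floor(sqrt(686)) = 26; set m_0=0, q_0=1.
Recurrence: m' = q*a - m,  q' = (d - m'^2)/q,  a' = floor((a_0 + m')/q').
  step 1: m=26, q=10, a=5
  step 2: m=24, q=11, a=4
  step 3: m=20, q=26, a=1
  step 4: m=6, q=25, a=1
  step 5: m=19, q=13, a=3
  step 6: m=20, q=22, a=2
  step 7: m=24, q=5, a=10
  step 8: m=26, q=2, a=26
  step 9: m=26, q=5, a=10
  step 10: m=24, q=22, a=2
  step 11: m=20, q=13, a=3
  step 12: m=19, q=25, a=1
  step 13: m=6, q=26, a=1
  step 14: m=20, q=11, a=4
  step 15: m=24, q=10, a=5
  step 16: m=26, q=1, a=52
a_16 = 2*a_0 = 52, so the period closes here.
sqrt(686) = [26; 5, 4, 1, 1, 3, 2, 10, 26, 10, 2, 3, 1, 1, 4, 5, 52]
Period length = 16

16


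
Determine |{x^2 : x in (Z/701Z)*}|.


For prime p, the number of non-zero quadratic residues is (p-1)/2.
= (701-1)/2
= 350

350


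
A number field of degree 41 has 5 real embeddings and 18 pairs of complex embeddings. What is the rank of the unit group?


By Dirichlet's unit theorem:
rank = r1 + r2 - 1
= 5 + 18 - 1
= 22

22


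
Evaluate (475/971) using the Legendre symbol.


p = 971 is prime, so compute (475/971) with the reciprocity algorithm (Jacobi-symbol steps: pull out 2s via (2/n), flip via reciprocity, reduce):
  reciprocity: (475/971) -> -(971/475)
  reduce: (21/475)
  reciprocity: (21/475) -> +(475/21)
  reduce: (13/21)
  reciprocity: (13/21) -> +(21/13)
  reduce: (8/13)
  pull out 2: (2/13) = -1  (since 13 mod 8 = 5)
  pull out 2: (2/13) = -1  (since 13 mod 8 = 5)
  pull out 2: (2/13) = -1  (since 13 mod 8 = 5)
  (1/13) = 1
Product of signs = 1
(475/971) = 1

1


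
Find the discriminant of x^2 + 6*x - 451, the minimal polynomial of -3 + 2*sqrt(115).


The element -3 + 2*sqrt(115) has minimal polynomial:
x^2 + 6*x - 451
Discriminant = (6)^2 - 4*(-451)
= 36 + 1804
= 1840

1840


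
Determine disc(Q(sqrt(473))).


For K = Q(sqrt(d)) with d squarefree: disc(K) = d if d = 1 mod 4, and disc(K) = 4d if d = 2 or 3 mod 4.
Here d = 473, and d mod 4 = 1.
d = 1 mod 4 (O_K = Z[(1+sqrt(d))/2]), so disc(K) = d = 473

473


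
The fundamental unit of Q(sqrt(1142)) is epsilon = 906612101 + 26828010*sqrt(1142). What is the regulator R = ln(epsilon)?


epsilon = 906612101 + 26828010*sqrt(1142)
= 1.8132e+09
R = ln(1.8132e+09)
= 21.3184

21.3184


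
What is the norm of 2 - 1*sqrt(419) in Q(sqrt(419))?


N(a + b*sqrt(d)) = a^2 - d*b^2
= (2)^2 - (419)*(-1)^2
= 4 - 419
= -415

-415


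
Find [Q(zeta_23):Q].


The degree equals Euler's totient phi(23).
23 = 23
phi(23) = 22

22


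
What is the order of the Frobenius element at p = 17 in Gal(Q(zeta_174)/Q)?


The Frobenius at p in Gal(Q(zeta_n)/Q) = (Z/nZ)* is the class of p, so its order is ord_174(17), the smallest k >= 1 with 17^k = 1 mod 174.
n = 174 = 2 * 3 * 29, phi(174) = 56; the order divides phi(n).
Divisors of 56: 1, 2, 4, 7, 8, 14, 28, 56
Repeated squaring mod 174: 17^1 = 17, 17^2 = 115, 17^4 = 1, 17^8 = 1, 17^16 = 1, 17^32 = 1
Test divisors in increasing order:
  k=1: 17^1 = 17 mod 174
  k=2: 17^2 = 115 mod 174
  k=4: 17^4 = 1 mod 174  <- first divisor giving 1
Order = 4

4


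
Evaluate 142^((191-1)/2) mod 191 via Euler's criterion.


p = 191 is prime and the exponent is (p-1)/2 = 95, so by Euler's criterion 142^95 = (142/191) = +1 or -1 mod 191.
Compute by square-and-multiply:
  95 = 64 + 16 + 8 + 4 + 2 + 1 (binary 1011111)
  Repeated squaring mod 191: 142^1 = 142, 142^2 = 109, 142^4 = 39, 142^8 = 184, 142^16 = 49, 142^32 = 109, 142^64 = 39
  142^95 = 142^64 * 142^16 * 142^8 * 142^4 * 142^2 * 142^1 = 39 * 49 * 184 * 39 * 109 * 142 mod 191
    39 * 49 = 1911 = 1 mod 191
    1 * 184 = 184 = 184 mod 191
    184 * 39 = 7176 = 109 mod 191
    109 * 109 = 11881 = 39 mod 191
    39 * 142 = 5538 = 190 mod 191
  142^95 = 190 mod 191
Result 190 = p - 1 = -1 mod 191: 142 is a quadratic non-residue mod 191. As a residue in [0, p-1] the value is 190.
142^95 mod 191 = 190

190


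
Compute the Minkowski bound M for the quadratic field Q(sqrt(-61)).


d = -61, d mod 4 = 3, so disc(K) = 4d = -244; |disc(K)| = 244
Imaginary quadratic field, so n = 2, s = r2 = 1, r1 = 0
M = (n!/n^n) * (4/pi)^s * sqrt(|disc(K)|) = (2!/2^2) * (4/pi)^1 * sqrt(244)
= 0.5 * 1.273240 * 15.620499
= 9.9443

9.9443


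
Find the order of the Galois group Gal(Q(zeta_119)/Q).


|Gal(Q(zeta_119)/Q)| = phi(119)
= 96

96


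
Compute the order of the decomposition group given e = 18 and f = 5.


|D_P| = e * f
= 18 * 5
= 90

90


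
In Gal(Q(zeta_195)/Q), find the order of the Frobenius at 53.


The Frobenius at p in Gal(Q(zeta_n)/Q) = (Z/nZ)* is the class of p, so its order is ord_195(53), the smallest k >= 1 with 53^k = 1 mod 195.
n = 195 = 3 * 5 * 13, phi(195) = 96; the order divides phi(n).
Divisors of 96: 1, 2, 3, 4, 6, 8, 12, 16, 24, 32, 48, 96
Repeated squaring mod 195: 53^1 = 53, 53^2 = 79, 53^4 = 1, 53^8 = 1, 53^16 = 1, 53^32 = 1, 53^64 = 1
Test divisors in increasing order:
  k=1: 53^1 = 53 mod 195
  k=2: 53^2 = 79 mod 195
  k=3: 53^3 = 79 * 53 = 92 mod 195
  k=4: 53^4 = 1 mod 195  <- first divisor giving 1
Order = 4

4


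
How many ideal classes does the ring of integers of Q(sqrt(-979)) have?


K = Q(sqrt(-979)). d mod 4 = 1, so D = disc(K) = d = -979
h(K) equals the number of primitive reduced positive-definite forms (a, b, c) = a*x^2 + b*x*y + c*y^2 with b^2 - 4ac = D,
where reduced means |b| <= a <= c, with b >= 0 whenever |b| = a or a = c, and primitive means gcd(a, b, c) = 1.
Reduced forces 3a^2 <= |D| = 979, so 1 <= a <= 18; b must have the parity of D, and c = (b^2 - D)/(4a) must be an integer >= a.
Enumerate a = 1..18, b in [-a, a]:
  a=1: (1, 1, 245)  [1]
  a=2..4: none
  a=5: (5, -1, 49), (5, 1, 49)  [2]
  a=6: none
  a=7: (7, -1, 35), (7, 1, 35)  [2]
  a=8..10: none
  a=11: (11, 11, 25)  [1]
  a=12: none
  a=13: (13, -3, 19), (13, 3, 19)  [2]
  a=14..18: none
Total reduced forms: 1 + 2 + 2 + 1 + 2 = 8
h = 8

8


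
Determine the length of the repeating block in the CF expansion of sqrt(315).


Run the CF algorithm for sqrt(315).
a_0 = floor(sqrt(315)) = 17; set m_0=0, q_0=1.
Recurrence: m' = q*a - m,  q' = (d - m'^2)/q,  a' = floor((a_0 + m')/q').
  step 1: m=17, q=26, a=1
  step 2: m=9, q=9, a=2
  step 3: m=9, q=26, a=1
  step 4: m=17, q=1, a=34
a_4 = 2*a_0 = 34, so the period closes here.
sqrt(315) = [17; 1, 2, 1, 34]
Period length = 4

4


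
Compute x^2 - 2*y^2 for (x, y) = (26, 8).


x^2 - d*y^2
= 26^2 - 2*8^2
= 676 - 128
= 548

548


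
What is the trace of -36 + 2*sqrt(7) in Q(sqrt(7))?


Tr(a + b*sqrt(d)) = (a + b*sqrt(d)) + (a - b*sqrt(d)) = 2a
= 2 * (-36)
= -72

-72


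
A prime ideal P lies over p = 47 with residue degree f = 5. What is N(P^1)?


N(P^a) = p^(a*f)
= 47^(1*5)
= 47^5
= 229345007

229345007


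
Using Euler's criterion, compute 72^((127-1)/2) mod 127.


p = 127 is prime and the exponent is (p-1)/2 = 63, so by Euler's criterion 72^63 = (72/127) = +1 or -1 mod 127.
Compute by square-and-multiply:
  63 = 32 + 16 + 8 + 4 + 2 + 1 (binary 111111)
  Repeated squaring mod 127: 72^1 = 72, 72^2 = 104, 72^4 = 21, 72^8 = 60, 72^16 = 44, 72^32 = 31
  72^63 = 72^32 * 72^16 * 72^8 * 72^4 * 72^2 * 72^1 = 31 * 44 * 60 * 21 * 104 * 72 mod 127
    31 * 44 = 1364 = 94 mod 127
    94 * 60 = 5640 = 52 mod 127
    52 * 21 = 1092 = 76 mod 127
    76 * 104 = 7904 = 30 mod 127
    30 * 72 = 2160 = 1 mod 127
  72^63 = 1 mod 127
Result 1: 72 is a quadratic residue mod 127.
72^63 mod 127 = 1

1


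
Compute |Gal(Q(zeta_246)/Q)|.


|Gal(Q(zeta_246)/Q)| = phi(246)
= 80

80


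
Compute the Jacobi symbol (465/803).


Compute (465/803) via quadratic reciprocity:
  reciprocity: (465/803) -> +(803/465)
  reduce: (338/465)
  pull out 2: (2/465) = +1  (since 465 mod 8 = 1)
  reciprocity: (169/465) -> +(465/169)
  reduce: (127/169)
  reciprocity: (127/169) -> +(169/127)
  reduce: (42/127)
  pull out 2: (2/127) = +1  (since 127 mod 8 = 7)
  reciprocity: (21/127) -> +(127/21)
  reduce: (1/21)
  (1/21) = 1
Product of signs = 1

1


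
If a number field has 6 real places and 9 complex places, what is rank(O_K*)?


By Dirichlet's unit theorem:
rank = r1 + r2 - 1
= 6 + 9 - 1
= 14

14


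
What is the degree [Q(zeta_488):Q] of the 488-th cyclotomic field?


The degree equals Euler's totient phi(488).
488 = 2^3 * 61
phi(488) = 240

240


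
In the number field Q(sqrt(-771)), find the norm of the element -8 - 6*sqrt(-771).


N(a + b*sqrt(d)) = a^2 - d*b^2
= (-8)^2 - (-771)*(-6)^2
= 64 + 27756
= 27820

27820


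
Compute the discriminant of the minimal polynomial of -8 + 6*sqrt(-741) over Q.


The element -8 + 6*sqrt(-741) has minimal polynomial:
x^2 + 16*x + 26740
Discriminant = (16)^2 - 4*(26740)
= 256 - 106960
= -106704

-106704
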